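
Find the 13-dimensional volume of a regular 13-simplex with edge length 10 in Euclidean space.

For a regular n-simplex with edge a, V = (a^n / n!)·√((n+1)/2^n). With a=10, n=13: V ≈ 66.3879.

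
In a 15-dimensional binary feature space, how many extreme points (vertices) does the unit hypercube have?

The 15-cube has 2^15 = 32768 vertices.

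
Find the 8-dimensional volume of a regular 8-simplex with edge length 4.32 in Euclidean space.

Volume = 4.32^8 · √(9/2^8) / 8! ≈ 0.564093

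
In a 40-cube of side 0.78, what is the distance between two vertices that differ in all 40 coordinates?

The space diagonal of an n-cube of side s is s√n. Here 0.78·√40 ≈ 4.93315.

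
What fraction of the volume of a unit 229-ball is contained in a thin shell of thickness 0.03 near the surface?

V(inner)/V(outer) = ((1-0.03)/1)^229 ≈ 0.0009348, so the shell fraction is 0.999065.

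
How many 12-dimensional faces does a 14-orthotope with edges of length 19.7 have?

An n-cube has C(n,k)·2^(n-k) k-faces. Here C(14,12)·2^2 = 91·4 = 364.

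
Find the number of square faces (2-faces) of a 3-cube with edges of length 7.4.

Number of 2-faces = C(3,2) · 2^(3-2) = 3 · 2 = 6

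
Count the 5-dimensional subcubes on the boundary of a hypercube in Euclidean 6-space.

Number of 5-faces = C(6,5) · 2^(6-5) = 6 · 2 = 12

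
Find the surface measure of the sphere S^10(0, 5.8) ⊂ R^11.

S_11(5.8) = 2·π^(11/2)·(5.8)^10 / Γ(11/2) ≈ 8.92848e+08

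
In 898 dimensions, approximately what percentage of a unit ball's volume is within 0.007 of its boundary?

1 - (1-0.007)^898 ≈ 0.998179 ≈ 99.82%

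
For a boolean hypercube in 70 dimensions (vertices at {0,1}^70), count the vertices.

Number of vertices = 2^70 = 1180591620717411303424.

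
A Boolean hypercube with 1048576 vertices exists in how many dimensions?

The n-cube has 2^n vertices, and 1048576 = 2^20, so n = 20.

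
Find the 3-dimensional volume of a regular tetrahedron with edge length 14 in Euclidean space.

Volume = (√2/12) · 14³ = 323.384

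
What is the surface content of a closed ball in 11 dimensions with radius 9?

S_11(9) = 2·π^(11/2)·(9)^10 / Γ(11/2) = 8264970432·π^5/35 ≈ 7.22641e+10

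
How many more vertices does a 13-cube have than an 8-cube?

The 13-cube has 2^13 = 8192 vertices. The 8-cube has 2^8 = 256 vertices. Difference: 8192 - 256 = 7936.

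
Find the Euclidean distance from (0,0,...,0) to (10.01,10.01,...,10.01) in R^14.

||(10.01,10.01,...,10.01)|| = √(14)·10.01 ≈ 37.454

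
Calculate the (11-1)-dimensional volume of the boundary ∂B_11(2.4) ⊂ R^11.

S = n·V_n(r)/r = 11·V_11(2.4)/2.4 (volume-to-surface relation), giving 131404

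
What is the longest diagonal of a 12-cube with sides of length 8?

The space diagonal of an n-cube of side s is s√n. Here 8·√12 ≈ 27.7128.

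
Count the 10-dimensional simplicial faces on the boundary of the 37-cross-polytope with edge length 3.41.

Number of 10-faces = 2^(10+1) · C(37,10+1) = 2048 · 854992152 = 1751023927296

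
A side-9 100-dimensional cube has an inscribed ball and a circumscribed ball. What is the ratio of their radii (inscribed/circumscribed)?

For an n-cube of any side s, the inradius is s/2 and the circumradius is s√n/2, so the ratio is 1/√100 ≈ 0.1.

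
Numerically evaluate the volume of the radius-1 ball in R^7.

V = 16·π^3/105 ≈ 4.72477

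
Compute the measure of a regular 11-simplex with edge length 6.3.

Volume = 6.3^11 · √(12/2^11) / 11! ≈ 1.18992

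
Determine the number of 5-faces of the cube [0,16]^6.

An n-cube has C(n,k)·2^(n-k) k-faces. Here C(6,5)·2^1 = 6·2 = 12.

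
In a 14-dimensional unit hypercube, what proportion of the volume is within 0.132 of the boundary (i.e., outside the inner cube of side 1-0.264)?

The inner cube has side 1-2·0.132 = 0.736 and volume (0.736)^14 ≈ 0.01369, so the shell holds 0.986314 of the volume.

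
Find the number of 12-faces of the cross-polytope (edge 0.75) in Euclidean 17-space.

Number of 12-faces = 2^(12+1) · C(17,12+1) = 8192 · 2380 = 19496960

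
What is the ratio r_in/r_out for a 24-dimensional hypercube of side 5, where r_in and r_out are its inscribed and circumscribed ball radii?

Ratio = (s/2)/(s√24/2) = 24^(-1/2) ≈ 0.204124.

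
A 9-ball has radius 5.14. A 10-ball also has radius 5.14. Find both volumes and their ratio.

V_9(5.14) ≈ 8.26011e+06. V_10(5.14) ≈ 3.28246e+07. Ratio V_9/V_10 ≈ 0.2516.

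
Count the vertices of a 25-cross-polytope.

An n-cross-polytope has 2n vertices; here n = 25, giving 50.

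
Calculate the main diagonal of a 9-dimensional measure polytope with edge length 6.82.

Diagonal = √9 · 6.82 = 20.46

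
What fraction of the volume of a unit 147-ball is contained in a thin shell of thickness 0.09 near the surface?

Shell fraction = 1 - (1-0.09)^147 ≈ 0.999999047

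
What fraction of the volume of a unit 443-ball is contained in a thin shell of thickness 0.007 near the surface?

Shell fraction = 1 - (1-0.007)^443 ≈ 0.955484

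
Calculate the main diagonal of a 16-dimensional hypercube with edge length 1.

d = √(1² + 1² + ... + 1²) [16 terms] = √(16·1²) = 1√16 = 4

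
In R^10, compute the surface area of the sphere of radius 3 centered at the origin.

|∂B_10(3)| = 6561·π^5/4 ≈ 501949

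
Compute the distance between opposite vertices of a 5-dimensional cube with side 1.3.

||(1.3,1.3,...,1.3)|| = √(5)·1.3 ≈ 2.90689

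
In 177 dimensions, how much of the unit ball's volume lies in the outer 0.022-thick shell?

1 - (1-0.022)^177 ≈ 0.980503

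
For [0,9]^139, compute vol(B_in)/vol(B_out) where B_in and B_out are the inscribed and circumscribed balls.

V_in / V_out = (r_in/r_out)^139 = (1/√139)^139 = 139^(-139/2) ≈ 1.1494e-149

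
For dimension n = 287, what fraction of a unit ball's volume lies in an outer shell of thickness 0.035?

1 - (1-0.035)^287 ≈ 0.999964 ≈ 99.996375%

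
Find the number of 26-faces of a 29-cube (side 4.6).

Number of 26-faces = C(29,26) · 2^(29-26) = 3654 · 8 = 29232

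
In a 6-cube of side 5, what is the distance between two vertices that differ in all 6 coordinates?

d = √(5² + 5² + ... + 5²) [6 terms] = √(6·5²) = 5√6 ≈ 12.2474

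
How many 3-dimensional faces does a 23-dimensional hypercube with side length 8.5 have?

Number of 3-faces = C(23,3) · 2^(23-3) = 1771 · 1048576 = 1857028096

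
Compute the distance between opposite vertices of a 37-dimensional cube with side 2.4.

d = √(2.4² + 2.4² + ... + 2.4²) [37 terms] = √(37·2.4²) = 2.4√37 ≈ 14.5986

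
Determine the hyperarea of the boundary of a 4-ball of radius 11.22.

S_4(11.22) = 2·π^(4/2)·(11.22)^3 / Γ(4/2) ≈ 27881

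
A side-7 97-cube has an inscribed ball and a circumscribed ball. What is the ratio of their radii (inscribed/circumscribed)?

r_in / r_out = (7/2) / (7√97/2) = 1/√97 ≈ 0.101535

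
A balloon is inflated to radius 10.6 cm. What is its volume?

V_3(10.6) = π^(3/2) · (10.6)^3 / Γ(3/2 + 1) ≈ 4988.92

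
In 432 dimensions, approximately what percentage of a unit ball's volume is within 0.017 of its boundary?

1 - (1-0.017)^432 ≈ 0.999393 ≈ 99.94%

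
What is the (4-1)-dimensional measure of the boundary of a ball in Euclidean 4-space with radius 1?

The surface area of an n-ball is 2π^(n/2) r^(n-1) / Γ(n/2). For n=4, r=1: 2·π^2 ≈ 19.7392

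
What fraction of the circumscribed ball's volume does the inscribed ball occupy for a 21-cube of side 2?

V_in/V_out = n^(-n/2) = 21^(-21/2) ≈ 1.30827e-14.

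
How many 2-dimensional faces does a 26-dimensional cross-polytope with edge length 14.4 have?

Number of 2-faces = 2^(2+1) · C(26,2+1) = 8 · 2600 = 20800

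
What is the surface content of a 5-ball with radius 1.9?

|∂B_5(1.9)| ≈ 342.991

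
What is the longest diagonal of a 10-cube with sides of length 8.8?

The space diagonal of an n-cube of side s is s√n. Here 8.8·√10 ≈ 27.828.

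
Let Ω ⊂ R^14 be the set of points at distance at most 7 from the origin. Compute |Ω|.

V_14(7) = π^(14/2) · (7)^14 / Γ(14/2 + 1) = 96889010407·π^7/720 ≈ 4.06435e+11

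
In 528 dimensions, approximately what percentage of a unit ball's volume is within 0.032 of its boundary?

1 - (1-0.032)^528 ≈ 0.9999999652 ≈ 99.999997%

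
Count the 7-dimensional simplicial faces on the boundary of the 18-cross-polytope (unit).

Each 7-face is the convex hull of 8 vertices, one chosen as ±e_i from each of 8 distinct axes: 2^8·C(18,8) = 11202048.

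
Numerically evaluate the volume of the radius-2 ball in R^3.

V = 32·π/3 ≈ 33.5103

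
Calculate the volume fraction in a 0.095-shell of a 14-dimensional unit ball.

Shell fraction = 1 - (1-0.095)^14 ≈ 0.752782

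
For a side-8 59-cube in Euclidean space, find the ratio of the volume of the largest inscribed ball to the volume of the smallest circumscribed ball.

V_in/V_out = n^(-n/2) = 59^(-59/2) ≈ 5.75262e-53.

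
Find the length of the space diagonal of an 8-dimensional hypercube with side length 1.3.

The space diagonal of an n-cube of side s is s√n. Here 1.3·√8 ≈ 3.67696.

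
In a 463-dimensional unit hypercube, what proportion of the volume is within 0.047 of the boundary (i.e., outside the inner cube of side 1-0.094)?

Shell fraction = 1 - (1-0.094)^463 ≈ 1 - 1.414e-20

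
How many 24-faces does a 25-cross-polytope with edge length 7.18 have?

Each 24-face is the convex hull of 25 vertices, one chosen as ±e_i from each of 25 distinct axes: 2^25·C(25,25) = 33554432.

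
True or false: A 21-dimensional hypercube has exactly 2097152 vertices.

True. The 21-cube has 2^21 = 2097152 vertices.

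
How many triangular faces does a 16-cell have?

An n-cross-polytope has 2^(k+1)·C(n,k+1) k-faces. Here 2^3·C(4,3) = 8·4 = 32.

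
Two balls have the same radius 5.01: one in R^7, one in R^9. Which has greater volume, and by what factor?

V_7(5.01) ≈ 374321, V_9(5.01) ≈ 6.5593e+06. The 9-ball is larger by a factor of 17.52.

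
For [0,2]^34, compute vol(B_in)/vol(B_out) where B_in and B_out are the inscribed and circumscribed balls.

Volume scales as r^n, and r_in/r_out = 1/√34, giving (1/√34)^34 ≈ 9.22271e-27.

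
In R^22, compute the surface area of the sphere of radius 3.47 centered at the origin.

The surface area of an n-ball is 2π^(n/2) r^(n-1) / Γ(n/2). For n=22, r=3.47: 3.60441e+10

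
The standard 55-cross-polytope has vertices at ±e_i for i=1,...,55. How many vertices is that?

An n-cross-polytope has 2n vertices; here n = 55, giving 110.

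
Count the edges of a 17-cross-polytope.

An n-cross-polytope has 2^(k+1)·C(n,k+1) k-faces. Here 2^2·C(17,2) = 4·136 = 544.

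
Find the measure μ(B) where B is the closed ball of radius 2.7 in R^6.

The n-ball volume is π^(n/2)·r^n/Γ(n/2+1). With n=6, r=2.7: V ≈ 2002.08.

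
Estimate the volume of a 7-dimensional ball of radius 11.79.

V_7(11.79) = π^(7/2) · (11.79)^7 / Γ(7/2 + 1) ≈ 1.49616e+08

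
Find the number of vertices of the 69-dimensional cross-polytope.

Number of vertices = 2n = 138.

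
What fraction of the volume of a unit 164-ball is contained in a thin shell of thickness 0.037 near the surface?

Shell fraction = 1 - (1-0.037)^164 ≈ 0.997936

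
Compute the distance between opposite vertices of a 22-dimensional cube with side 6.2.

Diagonal = √22 · 6.2 ≈ 29.0806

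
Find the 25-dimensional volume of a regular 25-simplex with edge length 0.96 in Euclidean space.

V_25 = √(26) · 0.96^25 / (25! · 2^(25/2)) ≈ 2.04525e-29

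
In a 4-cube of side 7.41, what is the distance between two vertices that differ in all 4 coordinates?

The space diagonal of an n-cube of side s is s√n. Here 7.41·√4 = 14.82.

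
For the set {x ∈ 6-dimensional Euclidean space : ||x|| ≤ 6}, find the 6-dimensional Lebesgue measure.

V_6(6) = π^(6/2) · (6)^6 / Γ(6/2 + 1) = 7776·π^3 ≈ 241105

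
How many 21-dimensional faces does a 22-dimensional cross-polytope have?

f_21(22-orthoplex) = 2^22 · (22 choose 22) = 4194304.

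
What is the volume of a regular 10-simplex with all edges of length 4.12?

For a regular n-simplex with edge a, V = (a^n / n!)·√((n+1)/2^n). With a=4.12, n=10: V ≈ 0.040249.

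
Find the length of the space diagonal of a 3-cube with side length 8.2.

||(8.2,8.2,...,8.2)|| = √(3)·8.2 ≈ 14.2028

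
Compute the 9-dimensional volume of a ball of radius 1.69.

Volume = π^{9/2}·(1.69)^9/Γ(11/2) ≈ 370.935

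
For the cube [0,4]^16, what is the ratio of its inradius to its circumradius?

Ratio = (s/2)/(s√16/2) = 16^(-1/2) ≈ 0.25.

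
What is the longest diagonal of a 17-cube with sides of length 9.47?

||(9.47,9.47,...,9.47)|| = √(17)·9.47 ≈ 39.0458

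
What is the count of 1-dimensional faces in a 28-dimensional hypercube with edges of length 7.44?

An n-cube has C(n,k)·2^(n-k) k-faces. Here C(28,1)·2^27 = 28·134217728 = 3758096384.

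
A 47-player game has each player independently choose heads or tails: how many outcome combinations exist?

The 47-cube has 2^47 = 140737488355328 vertices.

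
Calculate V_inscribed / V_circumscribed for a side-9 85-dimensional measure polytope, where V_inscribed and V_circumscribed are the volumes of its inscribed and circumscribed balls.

V_in/V_out = n^(-n/2) = 85^(-85/2) ≈ 9.99299e-83.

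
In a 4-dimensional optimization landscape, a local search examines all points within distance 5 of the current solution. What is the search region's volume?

Volume = π^{4/2}·(5)^4/Γ(3) = 625·π^2/2 ≈ 3084.25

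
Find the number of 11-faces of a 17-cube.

Number of 11-faces = C(17,11) · 2^(17-11) = 12376 · 64 = 792064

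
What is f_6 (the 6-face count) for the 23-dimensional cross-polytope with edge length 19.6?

Number of 6-faces = 2^(6+1) · C(23,6+1) = 128 · 245157 = 31380096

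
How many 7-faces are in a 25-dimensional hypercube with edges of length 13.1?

Number of 7-faces = C(25,7) · 2^(25-7) = 480700 · 262144 = 126012620800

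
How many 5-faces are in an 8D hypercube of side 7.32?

Choose 5 of 8 axes to span the face (C(8,5) = 56 ways), then fix each of the remaining 3 coordinates at one of its two extreme values (2^3 = 8 ways): 56·8 = 448.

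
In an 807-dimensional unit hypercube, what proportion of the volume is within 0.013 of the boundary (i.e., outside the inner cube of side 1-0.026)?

1 - (1 - 2·0.013)^807 = 1 - 0.974^807 ≈ 0.9999999994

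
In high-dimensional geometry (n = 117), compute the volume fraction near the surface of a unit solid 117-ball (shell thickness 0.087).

1 - (1-0.087)^117 ≈ 0.999976 ≈ 99.997628%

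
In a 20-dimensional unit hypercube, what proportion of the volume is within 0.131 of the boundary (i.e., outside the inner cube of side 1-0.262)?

Shell fraction = 1 - (1-0.262)^20 ≈ 0.997703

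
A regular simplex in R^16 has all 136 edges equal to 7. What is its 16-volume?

V = (7^16 / 16!) · √((16+1) / 2^16) ≈ 0.0255819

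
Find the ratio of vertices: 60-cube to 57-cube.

The 60-cube has 2^60 = 1152921504606846976 vertices. The 57-cube has 2^57 = 144115188075855872 vertices. Ratio: 1152921504606846976/144115188075855872 = 8.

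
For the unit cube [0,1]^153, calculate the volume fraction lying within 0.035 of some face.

The inner cube has side 1-2·0.035 = 0.93 and volume (0.93)^153 ≈ 1.506e-05, so the shell holds 0.999985 of the volume.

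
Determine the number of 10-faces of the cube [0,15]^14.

Choose 10 of 14 axes to span the face (C(14,10) = 1001 ways), then fix each of the remaining 4 coordinates at one of its two extreme values (2^4 = 16 ways): 1001·16 = 16016.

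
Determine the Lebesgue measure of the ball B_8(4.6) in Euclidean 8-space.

V_8(4.6) = π^(8/2) · (4.6)^8 / Γ(8/2 + 1) ≈ 813675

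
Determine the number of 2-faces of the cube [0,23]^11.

f_2(11-cube) = (11 choose 2) · 2^9 = 28160.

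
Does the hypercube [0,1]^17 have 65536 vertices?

False. The 17-cube has 2^17 = 131072 vertices.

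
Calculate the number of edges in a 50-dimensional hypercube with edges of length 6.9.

Each of the 2^50 = 1125899906842624 vertices has degree 50; total edges = 50·2^50/2 = 28147497671065600.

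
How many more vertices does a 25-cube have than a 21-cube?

The 25-cube has 2^25 = 33554432 vertices. The 21-cube has 2^21 = 2097152 vertices. Difference: 33554432 - 2097152 = 31457280.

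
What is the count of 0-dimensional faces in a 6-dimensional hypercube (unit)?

Choose 0 of 6 axes to span the face (C(6,0) = 1 way), then fix each of the remaining 6 coordinates at one of its two extreme values (2^6 = 64 ways): 1·64 = 64.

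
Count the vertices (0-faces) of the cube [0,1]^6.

Number of vertices = 2^6 = 64.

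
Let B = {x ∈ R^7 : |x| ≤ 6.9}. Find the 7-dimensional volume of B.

Volume = π^{7/2}·(6.9)^7/Γ(9/2) ≈ 3.51823e+06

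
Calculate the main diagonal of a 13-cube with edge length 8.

Diagonal = √13 · 8 ≈ 28.8444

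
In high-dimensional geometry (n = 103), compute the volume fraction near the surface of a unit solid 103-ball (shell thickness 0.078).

1 - (1-0.078)^103 ≈ 0.999767 ≈ 99.9767%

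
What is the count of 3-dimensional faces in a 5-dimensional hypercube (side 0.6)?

Choose 3 of 5 axes to span the face (C(5,3) = 10 ways), then fix each of the remaining 2 coordinates at one of its two extreme values (2^2 = 4 ways): 10·4 = 40.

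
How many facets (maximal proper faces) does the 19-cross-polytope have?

f_18(19-orthoplex) = 2^19 · (19 choose 19) = 524288.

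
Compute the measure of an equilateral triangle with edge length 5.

Area = (√3/4) · 5² = 10.8253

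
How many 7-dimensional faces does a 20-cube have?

Number of 7-faces = C(20,7) · 2^(20-7) = 77520 · 8192 = 635043840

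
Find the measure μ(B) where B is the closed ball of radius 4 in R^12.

V_12(4) = π^(12/2) · (4)^12 / Γ(12/2 + 1) = 1048576·π^6/45 ≈ 2.2402e+07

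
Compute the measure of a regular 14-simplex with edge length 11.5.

V_14 = √(15) · 11.5^14 / (14! · 2^(14/2)) ≈ 245.582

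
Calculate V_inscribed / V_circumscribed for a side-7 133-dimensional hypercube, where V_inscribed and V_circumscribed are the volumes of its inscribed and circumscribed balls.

The radii are 7/2 and 7√133/2, so the volume ratio is (1/√133)^133 = 133^{-133/2} ≈ 5.80585e-142.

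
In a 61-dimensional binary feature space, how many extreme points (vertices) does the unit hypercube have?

Each vertex is a binary string of length 61, so there are 2^61 = 2305843009213693952.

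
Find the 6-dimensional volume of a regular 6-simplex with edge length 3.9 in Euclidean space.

For a regular n-simplex with edge a, V = (a^n / n!)·√((n+1)/2^n). With a=3.9, n=6: V ≈ 1.61627.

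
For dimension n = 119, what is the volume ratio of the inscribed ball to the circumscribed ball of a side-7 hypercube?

V_in/V_out = n^(-n/2) = 119^(-119/2) ≈ 3.19857e-124.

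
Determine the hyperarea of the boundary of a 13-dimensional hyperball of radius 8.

S = n·V_n(r)/r = 13·V_13(8)/8 (volume-to-surface relation), giving 8796093022208·π^6/10395 ≈ 8.13513e+11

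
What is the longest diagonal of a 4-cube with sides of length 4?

d = √(4² + 4² + ... + 4²) [4 terms] = √(4·4²) = 4√4 = 8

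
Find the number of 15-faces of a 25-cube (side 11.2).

f_15(25-cube) = (25 choose 15) · 2^10 = 3347210240.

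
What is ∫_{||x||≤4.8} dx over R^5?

Volume = π^{5/2}·(4.8)^5/Γ(7/2) ≈ 13412.3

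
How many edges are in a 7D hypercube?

Number of 1-faces = C(7,1) · 2^(7-1) = 7 · 64 = 448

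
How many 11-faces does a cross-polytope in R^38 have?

Number of 11-faces = 2^(11+1) · C(38,11+1) = 4096 · 2707475148 = 11089818206208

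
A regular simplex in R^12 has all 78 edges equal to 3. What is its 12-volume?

For a regular n-simplex with edge a, V = (a^n / n!)·√((n+1)/2^n). With a=3, n=12: V ≈ 6.25043e-05.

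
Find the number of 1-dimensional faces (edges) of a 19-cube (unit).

An n-cube has n·2^(n-1) edges. With n = 19: 19·262144 = 4980736.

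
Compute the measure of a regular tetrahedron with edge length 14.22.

Volume = (√2/12) · 14.22³ = 338.87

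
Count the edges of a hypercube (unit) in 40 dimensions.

Number of 1-faces = C(40,1)·2^(40-1) = 40·549755813888 = 21990232555520.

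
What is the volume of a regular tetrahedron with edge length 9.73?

Volume = (√2/12) · 9.73³ = 108.561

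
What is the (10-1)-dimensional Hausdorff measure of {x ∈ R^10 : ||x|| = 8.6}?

S_10(8.6) = 2·π^(10/2)·(8.6)^9 / Γ(10/2) ≈ 6.56227e+09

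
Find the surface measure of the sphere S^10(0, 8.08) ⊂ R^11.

The surface area of an n-ball is 2π^(n/2) r^(n-1) / Γ(n/2). For n=11, r=8.08: 2.45817e+10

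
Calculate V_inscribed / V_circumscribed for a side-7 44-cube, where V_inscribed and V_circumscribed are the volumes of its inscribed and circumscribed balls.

Volume scales as r^n, and r_in/r_out = 1/√44, giving (1/√44)^44 ≈ 6.98299e-37.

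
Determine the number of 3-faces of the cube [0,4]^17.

f_3(17-cube) = (17 choose 3) · 2^14 = 11141120.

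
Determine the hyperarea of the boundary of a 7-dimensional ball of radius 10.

S = n·V_n(r)/r = 7·V_7(10)/10 (volume-to-surface relation), giving 3200000·π^3/3 ≈ 3.30734e+07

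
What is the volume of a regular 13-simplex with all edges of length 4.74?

V_13 = √(14) · 4.74^13 / (13! · 2^(13/2)) ≈ 0.00404769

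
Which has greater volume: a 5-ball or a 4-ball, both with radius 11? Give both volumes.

V_5(11) ≈ 847738. V_4(11) ≈ 72250.4. The 5-ball is larger.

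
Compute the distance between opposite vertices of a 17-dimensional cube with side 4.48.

Diagonal = √17 · 4.48 ≈ 18.4715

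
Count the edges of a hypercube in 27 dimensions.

Each of the 2^27 = 134217728 vertices has degree 27; total edges = 27·2^27/2 = 1811939328.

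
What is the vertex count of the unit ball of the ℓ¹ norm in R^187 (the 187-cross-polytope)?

The vertices are ±e_1, ..., ±e_187, so there are 2·187 = 374.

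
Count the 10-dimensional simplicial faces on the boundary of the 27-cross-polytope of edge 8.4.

f_10(27-orthoplex) = 2^11 · (27 choose 11) = 26701608960.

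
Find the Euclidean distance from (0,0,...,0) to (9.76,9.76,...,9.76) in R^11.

||(9.76,9.76,...,9.76)|| = √(11)·9.76 ≈ 32.3703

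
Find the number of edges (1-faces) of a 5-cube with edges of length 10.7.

Choose 1 of 5 axes to span the face (C(5,1) = 5 ways), then fix each of the remaining 4 coordinates at one of its two extreme values (2^4 = 16 ways): 5·16 = 80.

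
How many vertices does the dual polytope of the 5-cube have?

An n-cross-polytope has 2n vertices; here n = 5, giving 10.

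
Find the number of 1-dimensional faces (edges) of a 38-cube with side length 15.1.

The 38-cube has n·2^(n-1) = 38·2^37 = 38·137438953472 = 5222680231936 edges.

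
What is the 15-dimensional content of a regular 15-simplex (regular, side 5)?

Volume = 5^15 · √(16/2^15) / 15! ≈ 0.000515686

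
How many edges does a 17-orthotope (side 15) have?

Each of the 2^17 = 131072 vertices has degree 17; total edges = 17·2^17/2 = 1114112.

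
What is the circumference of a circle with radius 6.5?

S_2(6.5) = 2·π^(2/2)·(6.5)^1 / Γ(2/2) = 2πr = 2π·6.5 ≈ 40.8407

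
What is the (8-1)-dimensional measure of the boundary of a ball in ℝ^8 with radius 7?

The surface area of an n-ball is 2π^(n/2) r^(n-1) / Γ(n/2). For n=8, r=7: 823543·π^4/3 ≈ 2.67402e+07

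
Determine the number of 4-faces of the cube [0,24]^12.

Choose 4 of 12 axes to span the face (C(12,4) = 495 ways), then fix each of the remaining 8 coordinates at one of its two extreme values (2^8 = 256 ways): 495·256 = 126720.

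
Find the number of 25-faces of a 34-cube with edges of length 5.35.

f_25(34-cube) = (34 choose 25) · 2^9 = 26855043072.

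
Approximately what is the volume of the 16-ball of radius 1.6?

The n-ball volume is π^(n/2)·r^n/Γ(n/2+1). With n=16, r=1.6: V ≈ 434.108.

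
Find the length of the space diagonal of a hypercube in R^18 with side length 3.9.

The space diagonal of an n-cube of side s is s√n. Here 3.9·√18 ≈ 16.5463.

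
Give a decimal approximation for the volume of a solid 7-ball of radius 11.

Volume = π^{7/2}·(11)^7/Γ(9/2) = 311794736·π^3/105 ≈ 9.20723e+07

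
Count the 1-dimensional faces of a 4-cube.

The 4-cube has n·2^(n-1) = 4·2^3 = 4·8 = 32 edges.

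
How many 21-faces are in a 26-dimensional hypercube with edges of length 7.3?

An n-cube has C(n,k)·2^(n-k) k-faces. Here C(26,21)·2^5 = 65780·32 = 2104960.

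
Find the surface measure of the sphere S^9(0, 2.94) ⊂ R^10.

|∂B_10(2.94)| ≈ 418499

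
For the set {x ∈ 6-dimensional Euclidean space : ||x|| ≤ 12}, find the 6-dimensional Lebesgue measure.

Volume = π^{6/2}·(12)^6/Γ(4) = 497664·π^3 ≈ 1.54307e+07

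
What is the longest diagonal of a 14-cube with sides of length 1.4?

Diagonal = √14 · 1.4 ≈ 5.23832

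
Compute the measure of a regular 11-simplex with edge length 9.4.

Volume = 9.4^11 · √(12/2^11) / 11! ≈ 97.0904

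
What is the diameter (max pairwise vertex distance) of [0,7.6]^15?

||(7.6,7.6,...,7.6)|| = √(15)·7.6 ≈ 29.4347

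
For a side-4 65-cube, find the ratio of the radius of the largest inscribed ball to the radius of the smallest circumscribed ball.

r_in = 4/2 (half the side); r_out = 4√65/2 (half the diagonal). Ratio = 1/√65 ≈ 0.124035.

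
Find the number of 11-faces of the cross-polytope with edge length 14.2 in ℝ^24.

Number of 11-faces = 2^(11+1) · C(24,11+1) = 4096 · 2704156 = 11076222976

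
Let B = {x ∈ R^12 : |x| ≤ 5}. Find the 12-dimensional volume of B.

V_12(5) = π^(12/2) · (5)^12 / Γ(12/2 + 1) = 48828125·π^6/144 ≈ 3.25992e+08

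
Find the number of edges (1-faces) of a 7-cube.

Number of 1-faces = C(7,1) · 2^(7-1) = 7 · 64 = 448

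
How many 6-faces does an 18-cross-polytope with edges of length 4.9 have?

f_6(18-orthoplex) = 2^7 · (18 choose 7) = 4073472.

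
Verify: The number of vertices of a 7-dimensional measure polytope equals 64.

False. The 7-cube has 2^7 = 128 vertices.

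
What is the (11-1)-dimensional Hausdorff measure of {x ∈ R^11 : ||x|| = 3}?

The surface area of an n-ball is 2π^(n/2) r^(n-1) / Γ(n/2). For n=11, r=3: 139968·π^5/35 ≈ 1.2238e+06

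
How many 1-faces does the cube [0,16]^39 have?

Number of 1-faces = C(39,1)·2^(39-1) = 39·274877906944 = 10720238370816.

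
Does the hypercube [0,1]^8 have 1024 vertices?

False. The 8-cube has 2^8 = 256 vertices.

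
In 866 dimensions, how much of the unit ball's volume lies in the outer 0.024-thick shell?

1 - (1-0.024)^866 ≈ 0.9999999993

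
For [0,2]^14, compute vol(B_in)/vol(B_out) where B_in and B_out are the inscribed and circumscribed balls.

V_in / V_out = (r_in/r_out)^14 = (1/√14)^14 = 14^(-14/2) ≈ 9.48645e-09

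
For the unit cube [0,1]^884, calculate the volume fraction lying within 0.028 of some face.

Shell fraction = 1 - (1-0.056)^884 ≈ 1 - 7.503e-23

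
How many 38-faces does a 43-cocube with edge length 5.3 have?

f_38(43-orthoplex) = 2^39 · (43 choose 39) = 67845364991918080.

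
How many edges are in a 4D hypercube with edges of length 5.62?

Number of 1-faces = C(4,1) · 2^(4-1) = 4 · 8 = 32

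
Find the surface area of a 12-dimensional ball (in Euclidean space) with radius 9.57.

S_12(9.57) = 2·π^(12/2)·(9.57)^11 / Γ(12/2) ≈ 9.88051e+11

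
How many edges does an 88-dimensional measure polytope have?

An n-cube has n·2^(n-1) edges. With n = 88: 88·154742504910672534362390528 = 13617340432139183023890366464.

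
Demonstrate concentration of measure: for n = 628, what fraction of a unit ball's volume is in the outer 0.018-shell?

1 - (1-0.018)^628 ≈ 0.999989 ≈ 99.998888%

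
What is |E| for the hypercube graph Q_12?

The 12-cube has n·2^(n-1) = 12·2^11 = 12·2048 = 24576 edges.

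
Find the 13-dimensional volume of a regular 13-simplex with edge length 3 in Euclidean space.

For a regular n-simplex with edge a, V = (a^n / n!)·√((n+1)/2^n). With a=3, n=13: V ≈ 1.05844e-05.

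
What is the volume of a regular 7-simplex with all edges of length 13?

Volume = 13^7 · √(8/2^7) / 7! ≈ 3112.53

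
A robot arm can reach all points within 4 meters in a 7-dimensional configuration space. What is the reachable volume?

Volume = π^{7/2}·(4)^7/Γ(9/2) = 262144·π^3/105 ≈ 77410.6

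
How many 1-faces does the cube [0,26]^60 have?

An n-cube has n·2^(n-1) edges. With n = 60: 60·576460752303423488 = 34587645138205409280.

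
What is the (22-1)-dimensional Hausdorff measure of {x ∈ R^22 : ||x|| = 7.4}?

|∂B_22(7.4)| ≈ 2.90925e+17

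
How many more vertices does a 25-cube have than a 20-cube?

The 25-cube has 2^25 = 33554432 vertices. The 20-cube has 2^20 = 1048576 vertices. Difference: 33554432 - 1048576 = 32505856.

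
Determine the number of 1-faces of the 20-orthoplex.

f_1(20-orthoplex) = 2^2 · (20 choose 2) = 760.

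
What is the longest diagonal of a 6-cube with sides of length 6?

The space diagonal of an n-cube of side s is s√n. Here 6·√6 ≈ 14.6969.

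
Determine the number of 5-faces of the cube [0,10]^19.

Choose 5 of 19 axes to span the face (C(19,5) = 11628 ways), then fix each of the remaining 14 coordinates at one of its two extreme values (2^14 = 16384 ways): 11628·16384 = 190513152.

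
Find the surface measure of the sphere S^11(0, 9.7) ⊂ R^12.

S = n·V_n(r)/r = 12·V_12(9.7)/9.7 (volume-to-surface relation), giving 1.14614e+12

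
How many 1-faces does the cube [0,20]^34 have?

Each of the 2^34 = 17179869184 vertices has degree 34; total edges = 34·2^34/2 = 292057776128.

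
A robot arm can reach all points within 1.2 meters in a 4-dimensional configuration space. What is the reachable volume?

The n-ball volume is π^(n/2)·r^n/Γ(n/2+1). With n=4, r=1.2: V ≈ 10.2328.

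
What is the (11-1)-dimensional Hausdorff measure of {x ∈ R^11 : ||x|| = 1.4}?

S = n·V_n(r)/r = 11·V_11(1.4)/1.4 (volume-to-surface relation), giving 599.484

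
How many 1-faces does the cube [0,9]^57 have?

The 57-cube has n·2^(n-1) = 57·2^56 = 57·72057594037927936 = 4107282860161892352 edges.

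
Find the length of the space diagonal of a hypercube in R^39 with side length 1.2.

The space diagonal of an n-cube of side s is s√n. Here 1.2·√39 ≈ 7.494.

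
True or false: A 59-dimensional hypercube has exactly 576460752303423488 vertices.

True. The 59-cube has 2^59 = 576460752303423488 vertices.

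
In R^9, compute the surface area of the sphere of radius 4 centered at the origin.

S = n·V_n(r)/r = 9·V_9(4)/4 (volume-to-surface relation), giving 2097152·π^4/105 ≈ 1.94554e+06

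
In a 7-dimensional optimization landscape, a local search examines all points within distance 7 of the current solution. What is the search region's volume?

Volume = π^{7/2}·(7)^7/Γ(9/2) = 1882384·π^3/15 ≈ 3.89105e+06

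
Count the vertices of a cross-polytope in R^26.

The 26-dimensional cross-polytope has 2n = 2·26 = 52 vertices.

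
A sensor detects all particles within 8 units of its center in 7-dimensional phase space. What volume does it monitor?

Volume = π^{7/2}·(8)^7/Γ(9/2) = 33554432·π^3/105 ≈ 9.90855e+06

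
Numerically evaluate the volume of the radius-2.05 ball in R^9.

The n-ball volume is π^(n/2)·r^n/Γ(n/2+1). With n=9, r=2.05: V ≈ 2109.13.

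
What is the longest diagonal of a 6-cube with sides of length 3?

Diagonal = √6 · 3 ≈ 7.34847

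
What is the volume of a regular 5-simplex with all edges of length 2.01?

V_5 = √(6) · 2.01^5 / (5! · 2^(5/2)) ≈ 0.118386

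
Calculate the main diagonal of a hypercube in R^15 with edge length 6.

||(6,6,...,6)|| = √(15)·6 ≈ 23.2379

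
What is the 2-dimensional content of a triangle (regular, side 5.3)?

Area = (√3/4) · 5.3² = 12.1633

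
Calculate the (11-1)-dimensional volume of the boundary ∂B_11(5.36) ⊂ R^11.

S = n·V_n(r)/r = 11·V_11(5.36)/5.36 (volume-to-surface relation), giving 4.05644e+08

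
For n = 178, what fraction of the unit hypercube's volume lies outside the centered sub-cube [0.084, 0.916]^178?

Shell fraction = 1 - (1-0.168)^178 ≈ 1 - 6.053e-15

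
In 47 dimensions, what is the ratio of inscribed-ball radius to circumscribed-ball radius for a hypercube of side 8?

Ratio = (s/2)/(s√47/2) = 47^(-1/2) ≈ 0.145865.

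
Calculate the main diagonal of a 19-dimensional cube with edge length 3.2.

d = √(3.2² + 3.2² + ... + 3.2²) [19 terms] = √(19·3.2²) = 3.2√19 ≈ 13.9485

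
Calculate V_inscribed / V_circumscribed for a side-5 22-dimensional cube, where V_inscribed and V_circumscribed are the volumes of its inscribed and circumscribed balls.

The radii are 5/2 and 5√22/2, so the volume ratio is (1/√22)^22 = 22^{-22/2} ≈ 1.7114e-15.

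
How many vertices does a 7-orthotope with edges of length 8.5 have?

Number of vertices = 2^7 = 128.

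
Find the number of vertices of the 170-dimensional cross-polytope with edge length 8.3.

The vertices are ±e_1, ..., ±e_170, so there are 2·170 = 340.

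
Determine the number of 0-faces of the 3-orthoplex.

Each 0-face is the convex hull of 1 vertex, one chosen as ±e_i from each of 1 distinct axis: 2^1·C(3,1) = 6.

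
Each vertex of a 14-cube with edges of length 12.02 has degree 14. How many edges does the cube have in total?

Each of the 2^14 = 16384 vertices has degree 14; total edges = 14·2^14/2 = 114688.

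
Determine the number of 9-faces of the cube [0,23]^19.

Number of 9-faces = C(19,9) · 2^(19-9) = 92378 · 1024 = 94595072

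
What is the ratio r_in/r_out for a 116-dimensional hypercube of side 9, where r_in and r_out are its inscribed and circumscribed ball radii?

Ratio = (s/2)/(s√116/2) = 116^(-1/2) ≈ 0.0928477.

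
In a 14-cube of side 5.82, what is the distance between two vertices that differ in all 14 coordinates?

||(5.82,5.82,...,5.82)|| = √(14)·5.82 ≈ 21.7764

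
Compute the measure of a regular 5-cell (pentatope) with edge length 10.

V_4 = √(5) · 10^4 / (4! · 2^(4/2)) ≈ 232.924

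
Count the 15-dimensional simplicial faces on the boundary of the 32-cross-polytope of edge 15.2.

Each 15-face is the convex hull of 16 vertices, one chosen as ±e_i from each of 16 distinct axes: 2^16·C(32,16) = 39392404439040.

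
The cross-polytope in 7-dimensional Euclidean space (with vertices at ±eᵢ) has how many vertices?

The 7-dimensional cross-polytope has 2n = 2·7 = 14 vertices.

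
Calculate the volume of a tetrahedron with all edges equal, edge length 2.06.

Volume = (√2/12) · 2.06³ = 1.03023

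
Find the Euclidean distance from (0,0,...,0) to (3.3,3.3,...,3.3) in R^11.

||(3.3,3.3,...,3.3)|| = √(11)·3.3 ≈ 10.9449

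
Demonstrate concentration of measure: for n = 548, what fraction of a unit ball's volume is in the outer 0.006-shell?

1 - (1-0.006)^548 ≈ 0.963039 ≈ 96.30%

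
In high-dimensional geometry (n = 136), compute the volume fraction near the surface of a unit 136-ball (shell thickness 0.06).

1 - (1-0.06)^136 ≈ 0.999778 ≈ 99.9778%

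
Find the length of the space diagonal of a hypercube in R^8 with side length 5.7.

Diagonal = √8 · 5.7 ≈ 16.122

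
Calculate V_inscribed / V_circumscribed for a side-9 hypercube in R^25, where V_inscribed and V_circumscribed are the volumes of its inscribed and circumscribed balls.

V_in / V_out = (r_in/r_out)^25 = (1/√25)^25 = 25^(-25/2) ≈ 3.35544e-18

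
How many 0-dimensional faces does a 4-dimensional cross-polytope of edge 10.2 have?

Each 0-face is the convex hull of 1 vertex, one chosen as ±e_i from each of 1 distinct axis: 2^1·C(4,1) = 8.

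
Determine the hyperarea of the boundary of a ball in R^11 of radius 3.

S = n·V_n(r)/r = 11·V_11(3)/3 (volume-to-surface relation), giving 139968·π^5/35 ≈ 1.2238e+06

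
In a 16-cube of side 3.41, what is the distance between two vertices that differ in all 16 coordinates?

||(3.41,3.41,...,3.41)|| = √(16)·3.41 = 13.64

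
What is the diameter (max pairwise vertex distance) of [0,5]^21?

The space diagonal of an n-cube of side s is s√n. Here 5·√21 ≈ 22.9129.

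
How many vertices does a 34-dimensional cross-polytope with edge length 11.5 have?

An n-cross-polytope has 2n vertices; here n = 34, giving 68.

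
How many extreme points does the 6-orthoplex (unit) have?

An n-cross-polytope has 2n vertices; here n = 6, giving 12.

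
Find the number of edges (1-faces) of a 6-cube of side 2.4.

f_1(6-cube) = (6 choose 1) · 2^5 = 192.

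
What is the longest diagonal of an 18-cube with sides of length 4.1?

d = √(4.1² + 4.1² + ... + 4.1²) [18 terms] = √(18·4.1²) = 4.1√18 ≈ 17.3948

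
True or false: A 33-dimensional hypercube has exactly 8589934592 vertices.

True. The 33-cube has 2^33 = 8589934592 vertices.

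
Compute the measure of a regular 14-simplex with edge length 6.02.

V = (6.02^14 / 14!) · √((14+1) / 2^14) ≈ 0.0284956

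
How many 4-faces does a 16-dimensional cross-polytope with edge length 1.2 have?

Each 4-face is the convex hull of 5 vertices, one chosen as ±e_i from each of 5 distinct axes: 2^5·C(16,5) = 139776.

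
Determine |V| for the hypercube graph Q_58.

The 58-cube has 2^58 = 288230376151711744 vertices.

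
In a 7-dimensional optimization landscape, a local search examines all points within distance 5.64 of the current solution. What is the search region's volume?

Volume = π^{7/2}·(5.64)^7/Γ(9/2) ≈ 857697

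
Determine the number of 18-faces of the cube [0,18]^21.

f_18(21-cube) = (21 choose 18) · 2^3 = 10640.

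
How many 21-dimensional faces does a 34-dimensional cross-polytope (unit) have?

f_21(34-orthoplex) = 2^22 · (34 choose 22) = 2299963543388160.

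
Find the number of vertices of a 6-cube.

Each vertex is a binary string of length 6, so there are 2^6 = 64.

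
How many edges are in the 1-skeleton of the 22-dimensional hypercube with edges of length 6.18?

An n-cube has n·2^(n-1) edges. With n = 22: 22·2097152 = 46137344.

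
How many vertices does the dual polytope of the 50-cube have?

Number of vertices = 2n = 100.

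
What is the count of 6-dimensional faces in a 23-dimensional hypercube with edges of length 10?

An n-cube has C(n,k)·2^(n-k) k-faces. Here C(23,6)·2^17 = 100947·131072 = 13231325184.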